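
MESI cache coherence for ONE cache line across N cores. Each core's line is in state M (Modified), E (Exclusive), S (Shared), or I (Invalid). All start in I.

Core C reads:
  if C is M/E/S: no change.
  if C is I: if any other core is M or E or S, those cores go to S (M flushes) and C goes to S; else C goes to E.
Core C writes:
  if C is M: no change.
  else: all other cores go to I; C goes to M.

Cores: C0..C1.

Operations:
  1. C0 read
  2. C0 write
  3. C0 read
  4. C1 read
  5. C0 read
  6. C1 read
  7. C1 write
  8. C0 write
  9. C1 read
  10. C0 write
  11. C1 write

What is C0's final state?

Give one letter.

Answer: I

Derivation:
Op 1: C0 read [C0 read from I: no other sharers -> C0=E (exclusive)] -> [E,I]
Op 2: C0 write [C0 write: invalidate none -> C0=M] -> [M,I]
Op 3: C0 read [C0 read: already in M, no change] -> [M,I]
Op 4: C1 read [C1 read from I: others=['C0=M'] -> C1=S, others downsized to S] -> [S,S]
Op 5: C0 read [C0 read: already in S, no change] -> [S,S]
Op 6: C1 read [C1 read: already in S, no change] -> [S,S]
Op 7: C1 write [C1 write: invalidate ['C0=S'] -> C1=M] -> [I,M]
Op 8: C0 write [C0 write: invalidate ['C1=M'] -> C0=M] -> [M,I]
Op 9: C1 read [C1 read from I: others=['C0=M'] -> C1=S, others downsized to S] -> [S,S]
Op 10: C0 write [C0 write: invalidate ['C1=S'] -> C0=M] -> [M,I]
Op 11: C1 write [C1 write: invalidate ['C0=M'] -> C1=M] -> [I,M]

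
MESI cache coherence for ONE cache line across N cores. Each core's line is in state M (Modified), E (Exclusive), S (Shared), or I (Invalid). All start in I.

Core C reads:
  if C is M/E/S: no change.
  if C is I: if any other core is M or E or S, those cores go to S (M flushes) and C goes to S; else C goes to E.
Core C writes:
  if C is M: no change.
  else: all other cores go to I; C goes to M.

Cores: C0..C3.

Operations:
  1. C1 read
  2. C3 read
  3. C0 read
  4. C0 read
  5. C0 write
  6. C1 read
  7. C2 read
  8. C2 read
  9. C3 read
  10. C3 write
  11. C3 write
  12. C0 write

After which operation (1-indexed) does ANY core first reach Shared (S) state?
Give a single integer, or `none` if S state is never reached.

Op 1: C1 read [C1 read from I: no other sharers -> C1=E (exclusive)] -> [I,E,I,I]
Op 2: C3 read [C3 read from I: others=['C1=E'] -> C3=S, others downsized to S] -> [I,S,I,S]
  -> First S state at op 2; remaining ops need not be traced.

Answer: 2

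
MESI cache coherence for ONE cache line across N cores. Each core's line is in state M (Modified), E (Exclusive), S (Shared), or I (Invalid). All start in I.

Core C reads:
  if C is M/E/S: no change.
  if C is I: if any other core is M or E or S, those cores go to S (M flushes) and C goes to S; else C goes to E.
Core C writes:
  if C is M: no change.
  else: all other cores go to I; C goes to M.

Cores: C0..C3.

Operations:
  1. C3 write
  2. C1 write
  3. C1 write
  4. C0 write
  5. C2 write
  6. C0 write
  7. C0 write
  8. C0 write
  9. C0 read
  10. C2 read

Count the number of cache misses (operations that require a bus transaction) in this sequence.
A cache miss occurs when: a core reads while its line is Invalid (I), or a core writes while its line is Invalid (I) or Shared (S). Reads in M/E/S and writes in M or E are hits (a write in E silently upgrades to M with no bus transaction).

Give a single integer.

Answer: 6

Derivation:
Op 1: C3 write [C3 write: invalidate none -> C3=M] -> [I,I,I,M] [MISS #1: write from I]
Op 2: C1 write [C1 write: invalidate ['C3=M'] -> C1=M] -> [I,M,I,I] [MISS #2: write from I]
Op 3: C1 write [C1 write: already M (modified), no change] -> [I,M,I,I] [hit: write from M]
Op 4: C0 write [C0 write: invalidate ['C1=M'] -> C0=M] -> [M,I,I,I] [MISS #3: write from I]
Op 5: C2 write [C2 write: invalidate ['C0=M'] -> C2=M] -> [I,I,M,I] [MISS #4: write from I]
Op 6: C0 write [C0 write: invalidate ['C2=M'] -> C0=M] -> [M,I,I,I] [MISS #5: write from I]
Op 7: C0 write [C0 write: already M (modified), no change] -> [M,I,I,I] [hit: write from M]
Op 8: C0 write [C0 write: already M (modified), no change] -> [M,I,I,I] [hit: write from M]
Op 9: C0 read [C0 read: already in M, no change] -> [M,I,I,I] [hit: read from M]
Op 10: C2 read [C2 read from I: others=['C0=M'] -> C2=S, others downsized to S] -> [S,I,S,I] [MISS #6: read from I]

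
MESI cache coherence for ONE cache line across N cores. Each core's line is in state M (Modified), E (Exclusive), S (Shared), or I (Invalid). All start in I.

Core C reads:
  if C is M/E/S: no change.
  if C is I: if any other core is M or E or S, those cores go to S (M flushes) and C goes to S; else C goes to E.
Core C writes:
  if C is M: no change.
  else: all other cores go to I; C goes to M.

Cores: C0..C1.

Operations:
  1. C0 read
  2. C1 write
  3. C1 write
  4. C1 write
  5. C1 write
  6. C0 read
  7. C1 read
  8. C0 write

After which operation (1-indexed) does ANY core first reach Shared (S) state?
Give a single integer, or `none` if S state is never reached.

Answer: 6

Derivation:
Op 1: C0 read [C0 read from I: no other sharers -> C0=E (exclusive)] -> [E,I]
Op 2: C1 write [C1 write: invalidate ['C0=E'] -> C1=M] -> [I,M]
Op 3: C1 write [C1 write: already M (modified), no change] -> [I,M]
Op 4: C1 write [C1 write: already M (modified), no change] -> [I,M]
Op 5: C1 write [C1 write: already M (modified), no change] -> [I,M]
Op 6: C0 read [C0 read from I: others=['C1=M'] -> C0=S, others downsized to S] -> [S,S]
  -> First S state at op 6; remaining ops need not be traced.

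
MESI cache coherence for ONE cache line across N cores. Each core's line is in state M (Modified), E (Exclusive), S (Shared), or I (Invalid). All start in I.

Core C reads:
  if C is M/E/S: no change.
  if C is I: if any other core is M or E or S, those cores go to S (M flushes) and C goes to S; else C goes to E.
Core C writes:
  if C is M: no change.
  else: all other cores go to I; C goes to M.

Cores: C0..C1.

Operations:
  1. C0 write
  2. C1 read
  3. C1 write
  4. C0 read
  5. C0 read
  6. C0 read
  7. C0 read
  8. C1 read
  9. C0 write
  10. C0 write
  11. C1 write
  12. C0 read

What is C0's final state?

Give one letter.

Answer: S

Derivation:
Op 1: C0 write [C0 write: invalidate none -> C0=M] -> [M,I]
Op 2: C1 read [C1 read from I: others=['C0=M'] -> C1=S, others downsized to S] -> [S,S]
Op 3: C1 write [C1 write: invalidate ['C0=S'] -> C1=M] -> [I,M]
Op 4: C0 read [C0 read from I: others=['C1=M'] -> C0=S, others downsized to S] -> [S,S]
Op 5: C0 read [C0 read: already in S, no change] -> [S,S]
Op 6: C0 read [C0 read: already in S, no change] -> [S,S]
Op 7: C0 read [C0 read: already in S, no change] -> [S,S]
Op 8: C1 read [C1 read: already in S, no change] -> [S,S]
Op 9: C0 write [C0 write: invalidate ['C1=S'] -> C0=M] -> [M,I]
Op 10: C0 write [C0 write: already M (modified), no change] -> [M,I]
Op 11: C1 write [C1 write: invalidate ['C0=M'] -> C1=M] -> [I,M]
Op 12: C0 read [C0 read from I: others=['C1=M'] -> C0=S, others downsized to S] -> [S,S]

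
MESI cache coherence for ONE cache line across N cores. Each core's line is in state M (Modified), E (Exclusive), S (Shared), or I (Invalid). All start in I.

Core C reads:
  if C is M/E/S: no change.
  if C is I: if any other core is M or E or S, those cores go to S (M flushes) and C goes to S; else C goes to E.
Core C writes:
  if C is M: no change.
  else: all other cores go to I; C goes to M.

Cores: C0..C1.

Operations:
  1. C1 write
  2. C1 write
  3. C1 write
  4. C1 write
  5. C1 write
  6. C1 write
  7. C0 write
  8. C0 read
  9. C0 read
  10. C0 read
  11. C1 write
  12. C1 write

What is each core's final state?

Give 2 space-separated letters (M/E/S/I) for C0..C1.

Answer: I M

Derivation:
Op 1: C1 write [C1 write: invalidate none -> C1=M] -> [I,M]
Op 2: C1 write [C1 write: already M (modified), no change] -> [I,M]
Op 3: C1 write [C1 write: already M (modified), no change] -> [I,M]
Op 4: C1 write [C1 write: already M (modified), no change] -> [I,M]
Op 5: C1 write [C1 write: already M (modified), no change] -> [I,M]
Op 6: C1 write [C1 write: already M (modified), no change] -> [I,M]
Op 7: C0 write [C0 write: invalidate ['C1=M'] -> C0=M] -> [M,I]
Op 8: C0 read [C0 read: already in M, no change] -> [M,I]
Op 9: C0 read [C0 read: already in M, no change] -> [M,I]
Op 10: C0 read [C0 read: already in M, no change] -> [M,I]
Op 11: C1 write [C1 write: invalidate ['C0=M'] -> C1=M] -> [I,M]
Op 12: C1 write [C1 write: already M (modified), no change] -> [I,M]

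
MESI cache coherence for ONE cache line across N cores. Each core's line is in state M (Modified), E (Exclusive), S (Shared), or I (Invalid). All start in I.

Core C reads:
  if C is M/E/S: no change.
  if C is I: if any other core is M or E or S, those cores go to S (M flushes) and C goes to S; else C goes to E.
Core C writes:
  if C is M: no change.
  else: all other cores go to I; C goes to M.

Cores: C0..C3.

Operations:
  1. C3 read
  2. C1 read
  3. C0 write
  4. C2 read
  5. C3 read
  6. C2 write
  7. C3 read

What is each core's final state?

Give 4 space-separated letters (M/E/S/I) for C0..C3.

Op 1: C3 read [C3 read from I: no other sharers -> C3=E (exclusive)] -> [I,I,I,E]
Op 2: C1 read [C1 read from I: others=['C3=E'] -> C1=S, others downsized to S] -> [I,S,I,S]
Op 3: C0 write [C0 write: invalidate ['C1=S', 'C3=S'] -> C0=M] -> [M,I,I,I]
Op 4: C2 read [C2 read from I: others=['C0=M'] -> C2=S, others downsized to S] -> [S,I,S,I]
Op 5: C3 read [C3 read from I: others=['C0=S', 'C2=S'] -> C3=S, others downsized to S] -> [S,I,S,S]
Op 6: C2 write [C2 write: invalidate ['C0=S', 'C3=S'] -> C2=M] -> [I,I,M,I]
Op 7: C3 read [C3 read from I: others=['C2=M'] -> C3=S, others downsized to S] -> [I,I,S,S]

Answer: I I S S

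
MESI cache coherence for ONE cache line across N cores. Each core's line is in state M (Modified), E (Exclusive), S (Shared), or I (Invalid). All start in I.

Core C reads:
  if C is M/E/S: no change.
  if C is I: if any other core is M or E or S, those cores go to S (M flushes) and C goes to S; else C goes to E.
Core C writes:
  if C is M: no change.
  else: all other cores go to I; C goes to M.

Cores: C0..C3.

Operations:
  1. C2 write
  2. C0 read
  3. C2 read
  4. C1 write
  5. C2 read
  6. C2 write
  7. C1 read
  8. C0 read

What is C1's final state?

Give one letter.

Answer: S

Derivation:
Op 1: C2 write [C2 write: invalidate none -> C2=M] -> [I,I,M,I]
Op 2: C0 read [C0 read from I: others=['C2=M'] -> C0=S, others downsized to S] -> [S,I,S,I]
Op 3: C2 read [C2 read: already in S, no change] -> [S,I,S,I]
Op 4: C1 write [C1 write: invalidate ['C0=S', 'C2=S'] -> C1=M] -> [I,M,I,I]
Op 5: C2 read [C2 read from I: others=['C1=M'] -> C2=S, others downsized to S] -> [I,S,S,I]
Op 6: C2 write [C2 write: invalidate ['C1=S'] -> C2=M] -> [I,I,M,I]
Op 7: C1 read [C1 read from I: others=['C2=M'] -> C1=S, others downsized to S] -> [I,S,S,I]
Op 8: C0 read [C0 read from I: others=['C1=S', 'C2=S'] -> C0=S, others downsized to S] -> [S,S,S,I]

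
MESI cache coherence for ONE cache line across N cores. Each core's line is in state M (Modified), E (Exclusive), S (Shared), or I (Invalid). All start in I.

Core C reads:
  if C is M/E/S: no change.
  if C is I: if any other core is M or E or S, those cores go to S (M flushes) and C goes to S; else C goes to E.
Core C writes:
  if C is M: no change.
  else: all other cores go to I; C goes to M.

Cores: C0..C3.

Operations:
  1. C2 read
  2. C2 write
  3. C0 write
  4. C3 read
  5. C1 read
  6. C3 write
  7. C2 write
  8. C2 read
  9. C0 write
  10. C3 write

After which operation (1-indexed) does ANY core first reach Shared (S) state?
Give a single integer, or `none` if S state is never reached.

Op 1: C2 read [C2 read from I: no other sharers -> C2=E (exclusive)] -> [I,I,E,I]
Op 2: C2 write [C2 write: invalidate none -> C2=M] -> [I,I,M,I]
Op 3: C0 write [C0 write: invalidate ['C2=M'] -> C0=M] -> [M,I,I,I]
Op 4: C3 read [C3 read from I: others=['C0=M'] -> C3=S, others downsized to S] -> [S,I,I,S]
  -> First S state at op 4; remaining ops need not be traced.

Answer: 4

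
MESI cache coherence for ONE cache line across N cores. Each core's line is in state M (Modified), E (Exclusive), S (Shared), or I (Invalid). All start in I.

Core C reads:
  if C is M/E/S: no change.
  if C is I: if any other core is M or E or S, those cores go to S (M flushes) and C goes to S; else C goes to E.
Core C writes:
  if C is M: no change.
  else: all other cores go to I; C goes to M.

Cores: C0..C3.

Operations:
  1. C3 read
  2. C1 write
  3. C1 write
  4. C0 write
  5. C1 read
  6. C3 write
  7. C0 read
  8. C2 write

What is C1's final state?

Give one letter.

Answer: I

Derivation:
Op 1: C3 read [C3 read from I: no other sharers -> C3=E (exclusive)] -> [I,I,I,E]
Op 2: C1 write [C1 write: invalidate ['C3=E'] -> C1=M] -> [I,M,I,I]
Op 3: C1 write [C1 write: already M (modified), no change] -> [I,M,I,I]
Op 4: C0 write [C0 write: invalidate ['C1=M'] -> C0=M] -> [M,I,I,I]
Op 5: C1 read [C1 read from I: others=['C0=M'] -> C1=S, others downsized to S] -> [S,S,I,I]
Op 6: C3 write [C3 write: invalidate ['C0=S', 'C1=S'] -> C3=M] -> [I,I,I,M]
Op 7: C0 read [C0 read from I: others=['C3=M'] -> C0=S, others downsized to S] -> [S,I,I,S]
Op 8: C2 write [C2 write: invalidate ['C0=S', 'C3=S'] -> C2=M] -> [I,I,M,I]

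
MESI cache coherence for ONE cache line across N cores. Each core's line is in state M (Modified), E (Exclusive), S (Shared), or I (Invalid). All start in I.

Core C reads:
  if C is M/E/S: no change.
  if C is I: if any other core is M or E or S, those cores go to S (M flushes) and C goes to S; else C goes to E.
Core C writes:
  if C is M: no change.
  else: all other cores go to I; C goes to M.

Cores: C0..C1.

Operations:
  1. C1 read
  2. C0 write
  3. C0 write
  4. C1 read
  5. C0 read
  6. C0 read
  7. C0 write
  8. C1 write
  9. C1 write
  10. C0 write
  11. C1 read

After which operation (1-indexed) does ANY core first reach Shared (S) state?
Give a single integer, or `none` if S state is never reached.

Answer: 4

Derivation:
Op 1: C1 read [C1 read from I: no other sharers -> C1=E (exclusive)] -> [I,E]
Op 2: C0 write [C0 write: invalidate ['C1=E'] -> C0=M] -> [M,I]
Op 3: C0 write [C0 write: already M (modified), no change] -> [M,I]
Op 4: C1 read [C1 read from I: others=['C0=M'] -> C1=S, others downsized to S] -> [S,S]
  -> First S state at op 4; remaining ops need not be traced.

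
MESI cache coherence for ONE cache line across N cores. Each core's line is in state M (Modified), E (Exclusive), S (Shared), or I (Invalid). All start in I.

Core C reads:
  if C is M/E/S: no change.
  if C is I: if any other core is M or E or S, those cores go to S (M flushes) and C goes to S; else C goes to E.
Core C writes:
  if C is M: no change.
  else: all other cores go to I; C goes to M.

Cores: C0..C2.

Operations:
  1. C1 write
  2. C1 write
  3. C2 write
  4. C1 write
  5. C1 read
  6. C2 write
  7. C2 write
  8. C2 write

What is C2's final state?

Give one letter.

Answer: M

Derivation:
Op 1: C1 write [C1 write: invalidate none -> C1=M] -> [I,M,I]
Op 2: C1 write [C1 write: already M (modified), no change] -> [I,M,I]
Op 3: C2 write [C2 write: invalidate ['C1=M'] -> C2=M] -> [I,I,M]
Op 4: C1 write [C1 write: invalidate ['C2=M'] -> C1=M] -> [I,M,I]
Op 5: C1 read [C1 read: already in M, no change] -> [I,M,I]
Op 6: C2 write [C2 write: invalidate ['C1=M'] -> C2=M] -> [I,I,M]
Op 7: C2 write [C2 write: already M (modified), no change] -> [I,I,M]
Op 8: C2 write [C2 write: already M (modified), no change] -> [I,I,M]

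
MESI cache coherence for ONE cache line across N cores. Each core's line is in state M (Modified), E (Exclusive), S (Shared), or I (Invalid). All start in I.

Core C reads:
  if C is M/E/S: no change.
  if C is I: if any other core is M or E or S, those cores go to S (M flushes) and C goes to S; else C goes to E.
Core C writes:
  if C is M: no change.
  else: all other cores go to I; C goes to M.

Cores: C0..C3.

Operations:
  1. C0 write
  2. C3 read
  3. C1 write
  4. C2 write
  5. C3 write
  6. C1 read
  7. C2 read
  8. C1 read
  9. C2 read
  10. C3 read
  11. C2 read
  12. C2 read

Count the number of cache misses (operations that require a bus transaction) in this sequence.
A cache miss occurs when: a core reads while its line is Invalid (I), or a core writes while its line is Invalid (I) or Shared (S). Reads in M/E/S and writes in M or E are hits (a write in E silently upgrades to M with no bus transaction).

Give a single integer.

Op 1: C0 write [C0 write: invalidate none -> C0=M] -> [M,I,I,I] [MISS #1: write from I]
Op 2: C3 read [C3 read from I: others=['C0=M'] -> C3=S, others downsized to S] -> [S,I,I,S] [MISS #2: read from I]
Op 3: C1 write [C1 write: invalidate ['C0=S', 'C3=S'] -> C1=M] -> [I,M,I,I] [MISS #3: write from I]
Op 4: C2 write [C2 write: invalidate ['C1=M'] -> C2=M] -> [I,I,M,I] [MISS #4: write from I]
Op 5: C3 write [C3 write: invalidate ['C2=M'] -> C3=M] -> [I,I,I,M] [MISS #5: write from I]
Op 6: C1 read [C1 read from I: others=['C3=M'] -> C1=S, others downsized to S] -> [I,S,I,S] [MISS #6: read from I]
Op 7: C2 read [C2 read from I: others=['C1=S', 'C3=S'] -> C2=S, others downsized to S] -> [I,S,S,S] [MISS #7: read from I]
Op 8: C1 read [C1 read: already in S, no change] -> [I,S,S,S] [hit: read from S]
Op 9: C2 read [C2 read: already in S, no change] -> [I,S,S,S] [hit: read from S]
Op 10: C3 read [C3 read: already in S, no change] -> [I,S,S,S] [hit: read from S]
Op 11: C2 read [C2 read: already in S, no change] -> [I,S,S,S] [hit: read from S]
Op 12: C2 read [C2 read: already in S, no change] -> [I,S,S,S] [hit: read from S]

Answer: 7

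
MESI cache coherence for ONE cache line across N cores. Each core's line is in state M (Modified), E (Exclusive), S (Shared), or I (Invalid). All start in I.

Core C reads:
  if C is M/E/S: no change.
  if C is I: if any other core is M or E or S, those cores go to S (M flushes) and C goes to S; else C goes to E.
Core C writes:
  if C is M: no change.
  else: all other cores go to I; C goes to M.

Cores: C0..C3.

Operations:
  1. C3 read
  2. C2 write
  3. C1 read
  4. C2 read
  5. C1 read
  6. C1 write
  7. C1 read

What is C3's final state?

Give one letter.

Op 1: C3 read [C3 read from I: no other sharers -> C3=E (exclusive)] -> [I,I,I,E]
Op 2: C2 write [C2 write: invalidate ['C3=E'] -> C2=M] -> [I,I,M,I]
Op 3: C1 read [C1 read from I: others=['C2=M'] -> C1=S, others downsized to S] -> [I,S,S,I]
Op 4: C2 read [C2 read: already in S, no change] -> [I,S,S,I]
Op 5: C1 read [C1 read: already in S, no change] -> [I,S,S,I]
Op 6: C1 write [C1 write: invalidate ['C2=S'] -> C1=M] -> [I,M,I,I]
Op 7: C1 read [C1 read: already in M, no change] -> [I,M,I,I]

Answer: I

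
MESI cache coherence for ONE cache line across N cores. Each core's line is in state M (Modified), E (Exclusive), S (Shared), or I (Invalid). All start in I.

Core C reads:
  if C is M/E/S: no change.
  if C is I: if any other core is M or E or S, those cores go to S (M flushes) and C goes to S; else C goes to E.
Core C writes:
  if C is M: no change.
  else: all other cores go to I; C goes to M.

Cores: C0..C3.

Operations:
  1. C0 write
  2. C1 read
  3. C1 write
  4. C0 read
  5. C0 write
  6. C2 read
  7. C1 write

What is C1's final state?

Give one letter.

Op 1: C0 write [C0 write: invalidate none -> C0=M] -> [M,I,I,I]
Op 2: C1 read [C1 read from I: others=['C0=M'] -> C1=S, others downsized to S] -> [S,S,I,I]
Op 3: C1 write [C1 write: invalidate ['C0=S'] -> C1=M] -> [I,M,I,I]
Op 4: C0 read [C0 read from I: others=['C1=M'] -> C0=S, others downsized to S] -> [S,S,I,I]
Op 5: C0 write [C0 write: invalidate ['C1=S'] -> C0=M] -> [M,I,I,I]
Op 6: C2 read [C2 read from I: others=['C0=M'] -> C2=S, others downsized to S] -> [S,I,S,I]
Op 7: C1 write [C1 write: invalidate ['C0=S', 'C2=S'] -> C1=M] -> [I,M,I,I]

Answer: M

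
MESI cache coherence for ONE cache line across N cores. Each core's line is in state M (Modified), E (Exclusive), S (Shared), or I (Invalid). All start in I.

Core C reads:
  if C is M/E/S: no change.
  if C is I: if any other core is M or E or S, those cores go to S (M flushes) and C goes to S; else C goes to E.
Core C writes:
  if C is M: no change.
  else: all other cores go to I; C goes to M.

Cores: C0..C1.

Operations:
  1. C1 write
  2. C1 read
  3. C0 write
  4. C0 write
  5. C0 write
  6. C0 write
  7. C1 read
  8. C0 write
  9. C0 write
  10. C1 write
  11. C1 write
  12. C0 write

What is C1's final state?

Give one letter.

Op 1: C1 write [C1 write: invalidate none -> C1=M] -> [I,M]
Op 2: C1 read [C1 read: already in M, no change] -> [I,M]
Op 3: C0 write [C0 write: invalidate ['C1=M'] -> C0=M] -> [M,I]
Op 4: C0 write [C0 write: already M (modified), no change] -> [M,I]
Op 5: C0 write [C0 write: already M (modified), no change] -> [M,I]
Op 6: C0 write [C0 write: already M (modified), no change] -> [M,I]
Op 7: C1 read [C1 read from I: others=['C0=M'] -> C1=S, others downsized to S] -> [S,S]
Op 8: C0 write [C0 write: invalidate ['C1=S'] -> C0=M] -> [M,I]
Op 9: C0 write [C0 write: already M (modified), no change] -> [M,I]
Op 10: C1 write [C1 write: invalidate ['C0=M'] -> C1=M] -> [I,M]
Op 11: C1 write [C1 write: already M (modified), no change] -> [I,M]
Op 12: C0 write [C0 write: invalidate ['C1=M'] -> C0=M] -> [M,I]

Answer: I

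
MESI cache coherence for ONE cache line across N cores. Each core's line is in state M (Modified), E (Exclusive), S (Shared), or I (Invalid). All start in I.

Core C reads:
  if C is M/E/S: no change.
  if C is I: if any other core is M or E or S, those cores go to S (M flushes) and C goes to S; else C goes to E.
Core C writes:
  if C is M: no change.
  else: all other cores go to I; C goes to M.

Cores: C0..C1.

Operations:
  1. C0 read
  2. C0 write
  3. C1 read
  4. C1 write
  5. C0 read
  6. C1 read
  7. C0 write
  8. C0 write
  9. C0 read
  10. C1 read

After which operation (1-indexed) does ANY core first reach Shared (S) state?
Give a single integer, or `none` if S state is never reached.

Op 1: C0 read [C0 read from I: no other sharers -> C0=E (exclusive)] -> [E,I]
Op 2: C0 write [C0 write: invalidate none -> C0=M] -> [M,I]
Op 3: C1 read [C1 read from I: others=['C0=M'] -> C1=S, others downsized to S] -> [S,S]
  -> First S state at op 3; remaining ops need not be traced.

Answer: 3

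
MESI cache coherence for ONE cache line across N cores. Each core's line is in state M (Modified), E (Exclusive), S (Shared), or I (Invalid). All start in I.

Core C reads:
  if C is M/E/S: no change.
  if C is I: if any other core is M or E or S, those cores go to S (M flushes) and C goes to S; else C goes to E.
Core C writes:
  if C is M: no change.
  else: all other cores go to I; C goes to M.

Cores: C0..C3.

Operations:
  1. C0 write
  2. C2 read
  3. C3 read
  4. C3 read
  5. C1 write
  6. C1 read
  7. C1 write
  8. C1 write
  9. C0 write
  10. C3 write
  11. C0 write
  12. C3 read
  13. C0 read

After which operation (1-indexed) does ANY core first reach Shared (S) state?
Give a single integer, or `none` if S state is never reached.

Answer: 2

Derivation:
Op 1: C0 write [C0 write: invalidate none -> C0=M] -> [M,I,I,I]
Op 2: C2 read [C2 read from I: others=['C0=M'] -> C2=S, others downsized to S] -> [S,I,S,I]
  -> First S state at op 2; remaining ops need not be traced.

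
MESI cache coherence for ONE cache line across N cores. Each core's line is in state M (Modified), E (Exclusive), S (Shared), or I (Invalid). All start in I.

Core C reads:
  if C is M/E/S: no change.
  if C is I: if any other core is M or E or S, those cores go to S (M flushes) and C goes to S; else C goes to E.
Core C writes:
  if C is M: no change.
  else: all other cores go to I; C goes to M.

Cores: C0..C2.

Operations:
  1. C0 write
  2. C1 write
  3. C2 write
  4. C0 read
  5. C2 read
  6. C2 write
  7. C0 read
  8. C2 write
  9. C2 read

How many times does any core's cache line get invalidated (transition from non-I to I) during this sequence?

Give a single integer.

Op 1: C0 write [C0 write: invalidate none -> C0=M] -> [M,I,I] (invalidations this op: 0; running total: 0)
Op 2: C1 write [C1 write: invalidate ['C0=M'] -> C1=M] -> [I,M,I] (invalidations this op: 1; running total: 1)
Op 3: C2 write [C2 write: invalidate ['C1=M'] -> C2=M] -> [I,I,M] (invalidations this op: 1; running total: 2)
Op 4: C0 read [C0 read from I: others=['C2=M'] -> C0=S, others downsized to S] -> [S,I,S] (invalidations this op: 0; running total: 2)
Op 5: C2 read [C2 read: already in S, no change] -> [S,I,S] (invalidations this op: 0; running total: 2)
Op 6: C2 write [C2 write: invalidate ['C0=S'] -> C2=M] -> [I,I,M] (invalidations this op: 1; running total: 3)
Op 7: C0 read [C0 read from I: others=['C2=M'] -> C0=S, others downsized to S] -> [S,I,S] (invalidations this op: 0; running total: 3)
Op 8: C2 write [C2 write: invalidate ['C0=S'] -> C2=M] -> [I,I,M] (invalidations this op: 1; running total: 4)
Op 9: C2 read [C2 read: already in M, no change] -> [I,I,M] (invalidations this op: 0; running total: 4)

Answer: 4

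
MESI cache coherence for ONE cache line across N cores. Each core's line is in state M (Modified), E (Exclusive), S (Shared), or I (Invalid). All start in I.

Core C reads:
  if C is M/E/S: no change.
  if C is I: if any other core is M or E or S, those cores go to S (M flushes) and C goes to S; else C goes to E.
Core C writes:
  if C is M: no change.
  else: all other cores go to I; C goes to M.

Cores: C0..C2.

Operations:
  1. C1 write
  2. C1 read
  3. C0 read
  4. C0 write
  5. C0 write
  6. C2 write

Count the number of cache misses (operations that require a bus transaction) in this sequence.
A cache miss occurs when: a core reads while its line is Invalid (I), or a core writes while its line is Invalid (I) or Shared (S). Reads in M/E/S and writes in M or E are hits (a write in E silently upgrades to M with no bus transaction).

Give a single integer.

Op 1: C1 write [C1 write: invalidate none -> C1=M] -> [I,M,I] [MISS #1: write from I]
Op 2: C1 read [C1 read: already in M, no change] -> [I,M,I] [hit: read from M]
Op 3: C0 read [C0 read from I: others=['C1=M'] -> C0=S, others downsized to S] -> [S,S,I] [MISS #2: read from I]
Op 4: C0 write [C0 write: invalidate ['C1=S'] -> C0=M] -> [M,I,I] [MISS #3: write from S]
Op 5: C0 write [C0 write: already M (modified), no change] -> [M,I,I] [hit: write from M]
Op 6: C2 write [C2 write: invalidate ['C0=M'] -> C2=M] -> [I,I,M] [MISS #4: write from I]

Answer: 4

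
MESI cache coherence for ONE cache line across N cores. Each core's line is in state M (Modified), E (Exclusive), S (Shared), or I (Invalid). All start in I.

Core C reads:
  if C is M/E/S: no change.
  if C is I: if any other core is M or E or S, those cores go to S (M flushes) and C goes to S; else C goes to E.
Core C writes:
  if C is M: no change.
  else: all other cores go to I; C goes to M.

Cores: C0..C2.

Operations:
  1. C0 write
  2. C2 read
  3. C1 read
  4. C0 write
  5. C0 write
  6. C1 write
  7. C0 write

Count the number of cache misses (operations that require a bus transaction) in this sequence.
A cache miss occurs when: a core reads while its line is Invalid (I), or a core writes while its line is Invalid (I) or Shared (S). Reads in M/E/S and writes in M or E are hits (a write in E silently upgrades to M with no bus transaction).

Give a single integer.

Answer: 6

Derivation:
Op 1: C0 write [C0 write: invalidate none -> C0=M] -> [M,I,I] [MISS #1: write from I]
Op 2: C2 read [C2 read from I: others=['C0=M'] -> C2=S, others downsized to S] -> [S,I,S] [MISS #2: read from I]
Op 3: C1 read [C1 read from I: others=['C0=S', 'C2=S'] -> C1=S, others downsized to S] -> [S,S,S] [MISS #3: read from I]
Op 4: C0 write [C0 write: invalidate ['C1=S', 'C2=S'] -> C0=M] -> [M,I,I] [MISS #4: write from S]
Op 5: C0 write [C0 write: already M (modified), no change] -> [M,I,I] [hit: write from M]
Op 6: C1 write [C1 write: invalidate ['C0=M'] -> C1=M] -> [I,M,I] [MISS #5: write from I]
Op 7: C0 write [C0 write: invalidate ['C1=M'] -> C0=M] -> [M,I,I] [MISS #6: write from I]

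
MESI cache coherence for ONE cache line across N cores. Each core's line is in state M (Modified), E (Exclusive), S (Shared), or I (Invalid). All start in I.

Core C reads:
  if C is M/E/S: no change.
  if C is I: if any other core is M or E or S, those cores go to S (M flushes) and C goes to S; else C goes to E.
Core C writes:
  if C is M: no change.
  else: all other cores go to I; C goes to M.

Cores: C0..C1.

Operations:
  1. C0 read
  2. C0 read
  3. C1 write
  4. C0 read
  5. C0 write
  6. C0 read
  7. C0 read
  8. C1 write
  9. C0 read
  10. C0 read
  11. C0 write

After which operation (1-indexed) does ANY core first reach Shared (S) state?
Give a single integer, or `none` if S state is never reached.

Op 1: C0 read [C0 read from I: no other sharers -> C0=E (exclusive)] -> [E,I]
Op 2: C0 read [C0 read: already in E, no change] -> [E,I]
Op 3: C1 write [C1 write: invalidate ['C0=E'] -> C1=M] -> [I,M]
Op 4: C0 read [C0 read from I: others=['C1=M'] -> C0=S, others downsized to S] -> [S,S]
  -> First S state at op 4; remaining ops need not be traced.

Answer: 4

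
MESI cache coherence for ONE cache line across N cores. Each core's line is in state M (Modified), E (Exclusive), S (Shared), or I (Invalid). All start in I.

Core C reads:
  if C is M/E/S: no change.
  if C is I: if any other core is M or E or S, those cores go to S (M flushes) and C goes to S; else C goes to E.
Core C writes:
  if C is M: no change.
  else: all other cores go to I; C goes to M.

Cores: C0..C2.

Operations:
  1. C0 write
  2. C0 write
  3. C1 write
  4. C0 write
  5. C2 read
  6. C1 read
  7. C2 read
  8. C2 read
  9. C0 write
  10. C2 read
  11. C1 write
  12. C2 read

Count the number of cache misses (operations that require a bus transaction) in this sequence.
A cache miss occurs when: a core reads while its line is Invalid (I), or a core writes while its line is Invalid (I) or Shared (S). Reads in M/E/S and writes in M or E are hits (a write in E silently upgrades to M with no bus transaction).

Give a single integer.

Op 1: C0 write [C0 write: invalidate none -> C0=M] -> [M,I,I] [MISS #1: write from I]
Op 2: C0 write [C0 write: already M (modified), no change] -> [M,I,I] [hit: write from M]
Op 3: C1 write [C1 write: invalidate ['C0=M'] -> C1=M] -> [I,M,I] [MISS #2: write from I]
Op 4: C0 write [C0 write: invalidate ['C1=M'] -> C0=M] -> [M,I,I] [MISS #3: write from I]
Op 5: C2 read [C2 read from I: others=['C0=M'] -> C2=S, others downsized to S] -> [S,I,S] [MISS #4: read from I]
Op 6: C1 read [C1 read from I: others=['C0=S', 'C2=S'] -> C1=S, others downsized to S] -> [S,S,S] [MISS #5: read from I]
Op 7: C2 read [C2 read: already in S, no change] -> [S,S,S] [hit: read from S]
Op 8: C2 read [C2 read: already in S, no change] -> [S,S,S] [hit: read from S]
Op 9: C0 write [C0 write: invalidate ['C1=S', 'C2=S'] -> C0=M] -> [M,I,I] [MISS #6: write from S]
Op 10: C2 read [C2 read from I: others=['C0=M'] -> C2=S, others downsized to S] -> [S,I,S] [MISS #7: read from I]
Op 11: C1 write [C1 write: invalidate ['C0=S', 'C2=S'] -> C1=M] -> [I,M,I] [MISS #8: write from I]
Op 12: C2 read [C2 read from I: others=['C1=M'] -> C2=S, others downsized to S] -> [I,S,S] [MISS #9: read from I]

Answer: 9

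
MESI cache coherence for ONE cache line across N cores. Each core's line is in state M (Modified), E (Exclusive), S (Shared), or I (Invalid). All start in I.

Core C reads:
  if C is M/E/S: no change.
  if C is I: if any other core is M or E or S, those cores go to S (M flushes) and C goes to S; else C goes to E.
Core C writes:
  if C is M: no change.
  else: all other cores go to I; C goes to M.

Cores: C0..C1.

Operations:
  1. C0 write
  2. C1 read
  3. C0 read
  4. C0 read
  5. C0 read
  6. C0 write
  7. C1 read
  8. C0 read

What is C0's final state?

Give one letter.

Op 1: C0 write [C0 write: invalidate none -> C0=M] -> [M,I]
Op 2: C1 read [C1 read from I: others=['C0=M'] -> C1=S, others downsized to S] -> [S,S]
Op 3: C0 read [C0 read: already in S, no change] -> [S,S]
Op 4: C0 read [C0 read: already in S, no change] -> [S,S]
Op 5: C0 read [C0 read: already in S, no change] -> [S,S]
Op 6: C0 write [C0 write: invalidate ['C1=S'] -> C0=M] -> [M,I]
Op 7: C1 read [C1 read from I: others=['C0=M'] -> C1=S, others downsized to S] -> [S,S]
Op 8: C0 read [C0 read: already in S, no change] -> [S,S]

Answer: S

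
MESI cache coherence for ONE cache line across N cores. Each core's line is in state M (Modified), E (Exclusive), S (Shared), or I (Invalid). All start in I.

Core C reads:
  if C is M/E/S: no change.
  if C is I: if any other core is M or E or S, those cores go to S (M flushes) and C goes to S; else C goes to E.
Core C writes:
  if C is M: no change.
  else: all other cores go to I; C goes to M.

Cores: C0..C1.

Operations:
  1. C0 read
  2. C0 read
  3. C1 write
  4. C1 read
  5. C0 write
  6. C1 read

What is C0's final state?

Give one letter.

Answer: S

Derivation:
Op 1: C0 read [C0 read from I: no other sharers -> C0=E (exclusive)] -> [E,I]
Op 2: C0 read [C0 read: already in E, no change] -> [E,I]
Op 3: C1 write [C1 write: invalidate ['C0=E'] -> C1=M] -> [I,M]
Op 4: C1 read [C1 read: already in M, no change] -> [I,M]
Op 5: C0 write [C0 write: invalidate ['C1=M'] -> C0=M] -> [M,I]
Op 6: C1 read [C1 read from I: others=['C0=M'] -> C1=S, others downsized to S] -> [S,S]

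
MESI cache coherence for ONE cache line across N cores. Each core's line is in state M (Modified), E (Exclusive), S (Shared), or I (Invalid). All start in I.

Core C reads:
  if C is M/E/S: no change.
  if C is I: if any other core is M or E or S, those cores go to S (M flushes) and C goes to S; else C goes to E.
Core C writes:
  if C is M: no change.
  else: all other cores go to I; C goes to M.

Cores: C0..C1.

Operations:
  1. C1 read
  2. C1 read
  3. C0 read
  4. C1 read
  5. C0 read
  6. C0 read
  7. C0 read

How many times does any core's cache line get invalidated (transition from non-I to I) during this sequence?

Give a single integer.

Answer: 0

Derivation:
Op 1: C1 read [C1 read from I: no other sharers -> C1=E (exclusive)] -> [I,E] (invalidations this op: 0; running total: 0)
Op 2: C1 read [C1 read: already in E, no change] -> [I,E] (invalidations this op: 0; running total: 0)
Op 3: C0 read [C0 read from I: others=['C1=E'] -> C0=S, others downsized to S] -> [S,S] (invalidations this op: 0; running total: 0)
Op 4: C1 read [C1 read: already in S, no change] -> [S,S] (invalidations this op: 0; running total: 0)
Op 5: C0 read [C0 read: already in S, no change] -> [S,S] (invalidations this op: 0; running total: 0)
Op 6: C0 read [C0 read: already in S, no change] -> [S,S] (invalidations this op: 0; running total: 0)
Op 7: C0 read [C0 read: already in S, no change] -> [S,S] (invalidations this op: 0; running total: 0)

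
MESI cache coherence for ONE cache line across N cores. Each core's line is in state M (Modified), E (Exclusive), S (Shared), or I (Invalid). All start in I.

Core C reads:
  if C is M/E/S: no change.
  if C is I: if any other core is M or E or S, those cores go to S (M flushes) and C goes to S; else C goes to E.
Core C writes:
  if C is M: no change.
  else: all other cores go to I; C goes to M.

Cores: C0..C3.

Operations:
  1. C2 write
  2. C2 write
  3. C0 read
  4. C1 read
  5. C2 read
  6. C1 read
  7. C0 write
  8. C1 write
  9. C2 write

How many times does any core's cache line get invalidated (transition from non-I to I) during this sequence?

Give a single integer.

Op 1: C2 write [C2 write: invalidate none -> C2=M] -> [I,I,M,I] (invalidations this op: 0; running total: 0)
Op 2: C2 write [C2 write: already M (modified), no change] -> [I,I,M,I] (invalidations this op: 0; running total: 0)
Op 3: C0 read [C0 read from I: others=['C2=M'] -> C0=S, others downsized to S] -> [S,I,S,I] (invalidations this op: 0; running total: 0)
Op 4: C1 read [C1 read from I: others=['C0=S', 'C2=S'] -> C1=S, others downsized to S] -> [S,S,S,I] (invalidations this op: 0; running total: 0)
Op 5: C2 read [C2 read: already in S, no change] -> [S,S,S,I] (invalidations this op: 0; running total: 0)
Op 6: C1 read [C1 read: already in S, no change] -> [S,S,S,I] (invalidations this op: 0; running total: 0)
Op 7: C0 write [C0 write: invalidate ['C1=S', 'C2=S'] -> C0=M] -> [M,I,I,I] (invalidations this op: 2; running total: 2)
Op 8: C1 write [C1 write: invalidate ['C0=M'] -> C1=M] -> [I,M,I,I] (invalidations this op: 1; running total: 3)
Op 9: C2 write [C2 write: invalidate ['C1=M'] -> C2=M] -> [I,I,M,I] (invalidations this op: 1; running total: 4)

Answer: 4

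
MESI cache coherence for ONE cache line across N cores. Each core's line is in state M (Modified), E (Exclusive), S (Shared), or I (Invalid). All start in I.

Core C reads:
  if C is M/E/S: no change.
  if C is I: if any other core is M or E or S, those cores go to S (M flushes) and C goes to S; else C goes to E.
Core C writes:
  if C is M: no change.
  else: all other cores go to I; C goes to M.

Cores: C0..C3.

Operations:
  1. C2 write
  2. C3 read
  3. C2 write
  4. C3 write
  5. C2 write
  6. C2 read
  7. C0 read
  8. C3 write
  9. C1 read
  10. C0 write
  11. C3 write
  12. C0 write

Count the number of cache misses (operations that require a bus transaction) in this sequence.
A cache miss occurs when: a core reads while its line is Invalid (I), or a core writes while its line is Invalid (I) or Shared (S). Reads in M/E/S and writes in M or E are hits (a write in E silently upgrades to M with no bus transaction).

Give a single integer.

Answer: 11

Derivation:
Op 1: C2 write [C2 write: invalidate none -> C2=M] -> [I,I,M,I] [MISS #1: write from I]
Op 2: C3 read [C3 read from I: others=['C2=M'] -> C3=S, others downsized to S] -> [I,I,S,S] [MISS #2: read from I]
Op 3: C2 write [C2 write: invalidate ['C3=S'] -> C2=M] -> [I,I,M,I] [MISS #3: write from S]
Op 4: C3 write [C3 write: invalidate ['C2=M'] -> C3=M] -> [I,I,I,M] [MISS #4: write from I]
Op 5: C2 write [C2 write: invalidate ['C3=M'] -> C2=M] -> [I,I,M,I] [MISS #5: write from I]
Op 6: C2 read [C2 read: already in M, no change] -> [I,I,M,I] [hit: read from M]
Op 7: C0 read [C0 read from I: others=['C2=M'] -> C0=S, others downsized to S] -> [S,I,S,I] [MISS #6: read from I]
Op 8: C3 write [C3 write: invalidate ['C0=S', 'C2=S'] -> C3=M] -> [I,I,I,M] [MISS #7: write from I]
Op 9: C1 read [C1 read from I: others=['C3=M'] -> C1=S, others downsized to S] -> [I,S,I,S] [MISS #8: read from I]
Op 10: C0 write [C0 write: invalidate ['C1=S', 'C3=S'] -> C0=M] -> [M,I,I,I] [MISS #9: write from I]
Op 11: C3 write [C3 write: invalidate ['C0=M'] -> C3=M] -> [I,I,I,M] [MISS #10: write from I]
Op 12: C0 write [C0 write: invalidate ['C3=M'] -> C0=M] -> [M,I,I,I] [MISS #11: write from I]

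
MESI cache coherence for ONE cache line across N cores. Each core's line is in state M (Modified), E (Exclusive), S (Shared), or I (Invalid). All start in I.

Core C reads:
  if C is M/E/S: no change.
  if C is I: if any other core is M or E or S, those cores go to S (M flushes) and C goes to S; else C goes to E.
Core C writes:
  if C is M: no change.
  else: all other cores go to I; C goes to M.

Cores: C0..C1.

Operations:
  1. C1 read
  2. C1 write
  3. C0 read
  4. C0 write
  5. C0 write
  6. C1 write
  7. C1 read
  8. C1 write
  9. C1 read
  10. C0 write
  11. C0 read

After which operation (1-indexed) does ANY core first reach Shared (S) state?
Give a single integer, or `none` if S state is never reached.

Op 1: C1 read [C1 read from I: no other sharers -> C1=E (exclusive)] -> [I,E]
Op 2: C1 write [C1 write: invalidate none -> C1=M] -> [I,M]
Op 3: C0 read [C0 read from I: others=['C1=M'] -> C0=S, others downsized to S] -> [S,S]
  -> First S state at op 3; remaining ops need not be traced.

Answer: 3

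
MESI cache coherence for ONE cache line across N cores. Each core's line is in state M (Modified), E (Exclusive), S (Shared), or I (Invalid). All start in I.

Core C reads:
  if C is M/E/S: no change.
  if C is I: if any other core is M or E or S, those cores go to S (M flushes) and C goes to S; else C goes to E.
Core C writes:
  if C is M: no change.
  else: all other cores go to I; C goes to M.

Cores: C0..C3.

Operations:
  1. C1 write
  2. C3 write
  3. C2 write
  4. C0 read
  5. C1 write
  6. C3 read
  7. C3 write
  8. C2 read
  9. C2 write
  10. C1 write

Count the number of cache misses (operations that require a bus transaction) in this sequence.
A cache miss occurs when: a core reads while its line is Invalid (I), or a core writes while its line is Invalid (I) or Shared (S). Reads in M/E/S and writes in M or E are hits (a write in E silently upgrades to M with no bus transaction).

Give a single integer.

Answer: 10

Derivation:
Op 1: C1 write [C1 write: invalidate none -> C1=M] -> [I,M,I,I] [MISS #1: write from I]
Op 2: C3 write [C3 write: invalidate ['C1=M'] -> C3=M] -> [I,I,I,M] [MISS #2: write from I]
Op 3: C2 write [C2 write: invalidate ['C3=M'] -> C2=M] -> [I,I,M,I] [MISS #3: write from I]
Op 4: C0 read [C0 read from I: others=['C2=M'] -> C0=S, others downsized to S] -> [S,I,S,I] [MISS #4: read from I]
Op 5: C1 write [C1 write: invalidate ['C0=S', 'C2=S'] -> C1=M] -> [I,M,I,I] [MISS #5: write from I]
Op 6: C3 read [C3 read from I: others=['C1=M'] -> C3=S, others downsized to S] -> [I,S,I,S] [MISS #6: read from I]
Op 7: C3 write [C3 write: invalidate ['C1=S'] -> C3=M] -> [I,I,I,M] [MISS #7: write from S]
Op 8: C2 read [C2 read from I: others=['C3=M'] -> C2=S, others downsized to S] -> [I,I,S,S] [MISS #8: read from I]
Op 9: C2 write [C2 write: invalidate ['C3=S'] -> C2=M] -> [I,I,M,I] [MISS #9: write from S]
Op 10: C1 write [C1 write: invalidate ['C2=M'] -> C1=M] -> [I,M,I,I] [MISS #10: write from I]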